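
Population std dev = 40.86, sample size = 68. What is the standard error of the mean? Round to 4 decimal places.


SE = sigma / sqrt(n)
sqrt(68) ≈ 8.246211
SE = 40.86 / 8.246211 ≈ 4.955003

4.9550


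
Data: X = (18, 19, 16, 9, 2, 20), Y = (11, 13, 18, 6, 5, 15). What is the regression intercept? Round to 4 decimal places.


a = ybar - b*xbar, where b = sum((xi-xbar)(yi-ybar)) / sum((xi-xbar)^2)
n = 6, xbar = 84/6 = 14, ybar = 68/6 = 34/3 ≈ 11.333333
Sxy = sum((xi-xbar)(yi-ybar)) = 145
Sxx = sum((xi-xbar)^2) = 250
b = Sxy / Sxx = 0.58
a = 11.333333 - 0.58 * 14 = 241/75 ≈ 3.213333

3.2133


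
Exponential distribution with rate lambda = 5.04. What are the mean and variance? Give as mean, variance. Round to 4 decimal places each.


mean = 1/lam, var = 1/lam^2
mean = 1 / 5.04 = 25/126 ≈ 0.198413
lam^2 = 5.04^2 = 25.4016
var = 1 / 25.4016 ≈ 0.039368

0.1984, 0.0394


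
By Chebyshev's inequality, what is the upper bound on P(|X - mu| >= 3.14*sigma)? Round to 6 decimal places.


P <= 1/k^2
k^2 = 3.14^2 = 9.8596
1/k^2 = 1 / 9.8596 ≈ 0.10142399

0.101424


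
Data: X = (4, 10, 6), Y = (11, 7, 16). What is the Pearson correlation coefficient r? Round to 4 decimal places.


r = sum((xi-xbar)(yi-ybar)) / sqrt(sum((xi-xbar)^2) * sum((yi-ybar)^2))
n = 3, xbar = 20/3 ≈ 6.666667, ybar = 34/3 ≈ 11.333333
Sxy = sum((xi-xbar)(yi-ybar)) = -50/3 ≈ -16.666667
Sxx = sum((xi-xbar)^2) = 56/3 ≈ 18.666667
Syy = sum((yi-ybar)^2) = 122/3 ≈ 40.666667
sqrt(Sxx*Syy) ≈ 27.551971
r = Sxy / sqrt(Sxx*Syy) = -16.666667 / 27.551971 ≈ -0.604917

-0.6049


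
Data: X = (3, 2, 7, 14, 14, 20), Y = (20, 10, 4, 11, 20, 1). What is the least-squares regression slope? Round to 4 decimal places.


b = sum((xi-xbar)(yi-ybar)) / sum((xi-xbar)^2)
n = 6, xbar = 60/6 = 10, ybar = 66/6 = 11
Sxy = sum((xi-xbar)(yi-ybar)) = -98
Sxx = sum((xi-xbar)^2) = 254
b = Sxy / Sxx = -49/127 ≈ -0.385827

-0.3858


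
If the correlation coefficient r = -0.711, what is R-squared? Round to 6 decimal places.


R^2 = r^2 = (-0.711)^2 = 0.505521

0.505521


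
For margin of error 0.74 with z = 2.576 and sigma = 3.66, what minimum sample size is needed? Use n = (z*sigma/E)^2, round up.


z*sigma/E = 2.576 * 3.66 / 0.74 = 58926/4625 ≈ 12.740757
(z*sigma/E)^2 ≈ 162.326883
round up: n = 163

163


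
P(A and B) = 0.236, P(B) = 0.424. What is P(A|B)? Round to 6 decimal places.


P(A|B) = P(A and B) / P(B) = 0.236 / 0.424 = 59/106 ≈ 0.55660377

0.556604


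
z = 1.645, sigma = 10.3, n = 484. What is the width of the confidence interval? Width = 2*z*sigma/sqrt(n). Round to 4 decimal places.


width = 2*z*sigma/sqrt(n)
2*z*sigma = 2 * 1.645 * 10.3 = 33.887
sqrt(484) = 22
width = 33.887 / 22 ≈ 1.540318

1.5403


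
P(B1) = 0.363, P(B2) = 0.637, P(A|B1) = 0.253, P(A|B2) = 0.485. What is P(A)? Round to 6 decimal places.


P(A) = P(A|B1)*P(B1) + P(A|B2)*P(B2)
P(A|B1)*P(B1) = 0.253 * 0.363 = 0.091839
P(A|B2)*P(B2) = 0.485 * 0.637 = 0.308945
P(A) = 0.091839 + 0.308945 = 0.400784

0.400784


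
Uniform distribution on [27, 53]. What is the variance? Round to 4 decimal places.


Var = (b-a)^2 / 12
(b-a)^2 = (53 - 27)^2 = 676
Var = 676/12 ≈ 56.333333

56.3333


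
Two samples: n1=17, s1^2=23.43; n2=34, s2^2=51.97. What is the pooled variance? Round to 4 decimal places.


sp^2 = ((n1-1)*s1^2 + (n2-1)*s2^2)/(n1+n2-2)
(n1-1)*s1^2 = 16 * 23.43 = 374.88
(n2-1)*s2^2 = 33 * 51.97 = 1715.01
numerator = 374.88 + 1715.01 = 2089.89
n1+n2-2 = 49
sp^2 = 2089.89 / 49 = 208989/4900 ≈ 42.650816

42.6508


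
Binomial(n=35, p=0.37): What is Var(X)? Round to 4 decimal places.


Var = n*p*(1-p) = 35 * 0.37 * 0.63 = 8.1585

8.1585


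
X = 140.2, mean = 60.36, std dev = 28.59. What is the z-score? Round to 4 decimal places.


z = (X - mu) / sigma
X - mu = 140.2 - 60.36 = 79.84
z = 79.84 / 28.59 = 7984/2859 ≈ 2.792585

2.7926


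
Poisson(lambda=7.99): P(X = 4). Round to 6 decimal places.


P = e^(-lam) * lam^k / k!
e^(-7.99) ≈ 0.0003388341
lam^k = 7.99^4 ≈ 4075.558368
k! = 4! = 24
P = 0.0003388341 * 4075.558368 / 24 ≈ 0.057539

0.057539


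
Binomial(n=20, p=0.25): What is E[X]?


E[X] = n*p = 20 * 0.25 = 5

5


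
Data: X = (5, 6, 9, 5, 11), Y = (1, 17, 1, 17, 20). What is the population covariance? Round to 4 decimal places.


Cov = (1/n)*sum((xi-xbar)(yi-ybar))
n = 5, xbar = 36/5 = 7.2, ybar = 56/5 = 11.2
sum((xi-xbar)(yi-ybar)) = 17.8
Cov = 17.8 / 5 = 3.56

3.5600


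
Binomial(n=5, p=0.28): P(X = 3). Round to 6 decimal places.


P = C(n,k) * p^k * (1-p)^(n-k)
C(5,3) = 10
p^k = 0.28^3 = 0.021952
(1-p)^(n-k) = 0.72^2 = 0.5184
P = 10 * 0.021952 * 0.5184 ≈ 0.113799

0.113799


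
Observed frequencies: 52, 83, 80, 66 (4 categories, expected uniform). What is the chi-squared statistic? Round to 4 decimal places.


chi2 = sum((O-E)^2/E), E = total/4
total = 281, E = 281/4 = 70.25
(52 - 70.25)^2 / 70.25 = 333.0625 / 70.25 = 5329/1124 ≈ 4.741103
(83 - 70.25)^2 / 70.25 = 162.5625 / 70.25 = 2601/1124 ≈ 2.314057
(80 - 70.25)^2 / 70.25 = 95.0625 / 70.25 = 1521/1124 ≈ 1.353203
(66 - 70.25)^2 / 70.25 = 18.0625 / 70.25 = 289/1124 ≈ 0.257117
chi2 = 2435/281 ≈ 8.665480

8.6655


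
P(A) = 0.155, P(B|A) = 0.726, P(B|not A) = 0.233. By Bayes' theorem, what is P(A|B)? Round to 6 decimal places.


P(A|B) = P(B|A)*P(A) / P(B), P(B) = P(B|A)*P(A) + P(B|not A)*P(not A)
P(B|A)*P(A) = 0.726 * 0.155 = 0.11253
P(B|not A)*P(not A) = 0.233 * 0.845 = 0.196885
P(B) = 0.11253 + 0.196885 = 0.309415
P(A|B) = 0.11253 / 0.309415 ≈ 0.36368631

0.363686


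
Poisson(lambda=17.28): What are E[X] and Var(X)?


E[X] = Var(X) = lambda = 17.28

17.28, 17.28


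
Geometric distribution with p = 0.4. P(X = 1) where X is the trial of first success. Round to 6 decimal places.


P = (1-p)^(k-1) * p
(1-p)^(k-1) = 0.6^0 = 1
P = 1 * 0.4 = 0.4

0.400000


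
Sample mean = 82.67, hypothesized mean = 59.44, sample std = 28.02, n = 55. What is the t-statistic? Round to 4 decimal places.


t = (xbar - mu0) / (s/sqrt(n))
xbar - mu0 = 82.67 - 59.44 = 23.23
sqrt(55) ≈ 7.41619849
s/sqrt(n) = 28.02 / 7.41619849 ≈ 3.77821603
t = 23.23 / 3.77821603 ≈ 6.148404

6.1484


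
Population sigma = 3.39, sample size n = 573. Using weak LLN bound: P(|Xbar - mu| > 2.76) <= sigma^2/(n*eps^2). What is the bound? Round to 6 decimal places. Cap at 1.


bound = min(1, sigma^2/(n*eps^2))
sigma^2 = 3.39^2 = 11.4921
n*eps^2 = 573 * 2.76^2 = 573 * 7.6176 = 4364.8848
sigma^2/(n*eps^2) = 11.4921 / 4364.8848 ≈ 0.00263285

0.002633


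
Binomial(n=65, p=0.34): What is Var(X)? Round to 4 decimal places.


Var = n*p*(1-p) = 65 * 0.34 * 0.66 = 14.586

14.5860


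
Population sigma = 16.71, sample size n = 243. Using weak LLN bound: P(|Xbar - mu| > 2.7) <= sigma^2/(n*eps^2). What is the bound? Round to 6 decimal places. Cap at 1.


bound = min(1, sigma^2/(n*eps^2))
sigma^2 = 16.71^2 = 279.2241
n*eps^2 = 243 * 2.7^2 = 243 * 7.29 = 1771.47
sigma^2/(n*eps^2) = 279.2241 / 1771.47 ≈ 0.15762282

0.157623


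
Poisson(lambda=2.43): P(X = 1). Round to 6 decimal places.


P = e^(-lam) * lam^k / k!
e^(-2.43) ≈ 0.08803683
lam^k = 2.43^1 = 2.43
k! = 1! = 1
P = 0.08803683 * 2.43 / 1 ≈ 0.213930

0.213930


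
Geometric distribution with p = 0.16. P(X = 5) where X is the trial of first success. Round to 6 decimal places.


P = (1-p)^(k-1) * p
(1-p)^(k-1) = 0.84^4 ≈ 0.4978714
P = 0.4978714 * 0.16 ≈ 0.07965942

0.079659


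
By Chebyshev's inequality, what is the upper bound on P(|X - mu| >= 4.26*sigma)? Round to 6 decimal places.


P <= 1/k^2
k^2 = 4.26^2 = 18.1476
1/k^2 = 1 / 18.1476 ≈ 0.05510371

0.055104


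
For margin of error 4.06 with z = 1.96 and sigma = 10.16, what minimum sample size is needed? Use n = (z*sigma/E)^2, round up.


z*sigma/E = 1.96 * 10.16 / 4.06 = 3556/725 ≈ 4.904828
(z*sigma/E)^2 ≈ 24.057334
round up: n = 25

25


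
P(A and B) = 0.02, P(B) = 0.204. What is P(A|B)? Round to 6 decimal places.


P(A|B) = P(A and B) / P(B) = 0.02 / 0.204 = 5/51 ≈ 0.09803922

0.098039


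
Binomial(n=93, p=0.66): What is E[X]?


E[X] = n*p = 93 * 0.66 = 61.38

61.38


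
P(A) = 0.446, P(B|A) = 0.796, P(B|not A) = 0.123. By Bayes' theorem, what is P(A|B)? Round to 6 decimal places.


P(A|B) = P(B|A)*P(A) / P(B), P(B) = P(B|A)*P(A) + P(B|not A)*P(not A)
P(B|A)*P(A) = 0.796 * 0.446 = 0.355016
P(B|not A)*P(not A) = 0.123 * 0.554 = 0.068142
P(B) = 0.355016 + 0.068142 = 0.423158
P(A|B) = 0.355016 / 0.423158 ≈ 0.83896795

0.838968


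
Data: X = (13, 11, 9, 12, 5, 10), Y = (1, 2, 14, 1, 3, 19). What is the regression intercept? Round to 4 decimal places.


a = ybar - b*xbar, where b = sum((xi-xbar)(yi-ybar)) / sum((xi-xbar)^2)
n = 6, xbar = 60/6 = 10, ybar = 40/6 = 20/3 ≈ 6.666667
Sxy = sum((xi-xbar)(yi-ybar)) = -22
Sxx = sum((xi-xbar)^2) = 40
b = Sxy / Sxx = -0.55
a = 6.666667 - (-0.55) * 10 = 73/6 ≈ 12.166667

12.1667


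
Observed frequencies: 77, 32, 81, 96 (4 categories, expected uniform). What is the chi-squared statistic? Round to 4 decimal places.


chi2 = sum((O-E)^2/E), E = total/4
total = 286, E = 286/4 = 71.5
(77 - 71.5)^2 / 71.5 = 30.25 / 71.5 = 11/26 ≈ 0.423077
(32 - 71.5)^2 / 71.5 = 1560.25 / 71.5 = 6241/286 ≈ 21.821678
(81 - 71.5)^2 / 71.5 = 90.25 / 71.5 = 361/286 ≈ 1.262238
(96 - 71.5)^2 / 71.5 = 600.25 / 71.5 = 2401/286 ≈ 8.395105
chi2 = 4562/143 ≈ 31.902098

31.9021


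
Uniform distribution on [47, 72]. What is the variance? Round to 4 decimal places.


Var = (b-a)^2 / 12
(b-a)^2 = (72 - 47)^2 = 625
Var = 625/12 ≈ 52.083333

52.0833


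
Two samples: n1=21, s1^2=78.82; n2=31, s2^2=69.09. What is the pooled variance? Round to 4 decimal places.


sp^2 = ((n1-1)*s1^2 + (n2-1)*s2^2)/(n1+n2-2)
(n1-1)*s1^2 = 20 * 78.82 = 1576.4
(n2-1)*s2^2 = 30 * 69.09 = 2072.7
numerator = 1576.4 + 2072.7 = 3649.1
n1+n2-2 = 50
sp^2 = 3649.1 / 50 = 72.982

72.9820


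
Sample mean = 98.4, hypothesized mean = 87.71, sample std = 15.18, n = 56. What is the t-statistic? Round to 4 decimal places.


t = (xbar - mu0) / (s/sqrt(n))
xbar - mu0 = 98.4 - 87.71 = 10.69
sqrt(56) ≈ 7.48331477
s/sqrt(n) = 15.18 / 7.48331477 ≈ 2.02851283
t = 10.69 / 2.02851283 ≈ 5.269871

5.2699


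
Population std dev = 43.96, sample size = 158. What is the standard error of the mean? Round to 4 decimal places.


SE = sigma / sqrt(n)
sqrt(158) ≈ 12.569805
SE = 43.96 / 12.569805 ≈ 3.497270

3.4973


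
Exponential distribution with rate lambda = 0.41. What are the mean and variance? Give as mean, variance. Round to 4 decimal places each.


mean = 1/lam, var = 1/lam^2
mean = 1 / 0.41 = 100/41 ≈ 2.439024
lam^2 = 0.41^2 = 0.1681
var = 1 / 0.1681 = 10000/1681 ≈ 5.948840

2.4390, 5.9488


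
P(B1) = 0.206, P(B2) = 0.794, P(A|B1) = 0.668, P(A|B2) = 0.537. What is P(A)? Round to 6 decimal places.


P(A) = P(A|B1)*P(B1) + P(A|B2)*P(B2)
P(A|B1)*P(B1) = 0.668 * 0.206 = 0.137608
P(A|B2)*P(B2) = 0.537 * 0.794 = 0.426378
P(A) = 0.137608 + 0.426378 = 0.563986

0.563986


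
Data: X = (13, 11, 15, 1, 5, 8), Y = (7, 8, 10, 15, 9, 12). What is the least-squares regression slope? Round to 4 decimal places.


b = sum((xi-xbar)(yi-ybar)) / sum((xi-xbar)^2)
n = 6, xbar = 53/6 ≈ 8.833333, ybar = 61/6 ≈ 10.166667
Sxy = sum((xi-xbar)(yi-ybar)) = -323/6 ≈ -53.833333
Sxx = sum((xi-xbar)^2) = 821/6 ≈ 136.833333
b = Sxy / Sxx = -323/821 ≈ -0.393423

-0.3934


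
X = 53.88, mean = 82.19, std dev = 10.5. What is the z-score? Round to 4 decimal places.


z = (X - mu) / sigma
X - mu = 53.88 - 82.19 = -28.31
z = -28.31 / 10.5 = -2831/1050 ≈ -2.696190

-2.6962


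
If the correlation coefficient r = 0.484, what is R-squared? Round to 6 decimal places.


R^2 = r^2 = (0.484)^2 = 0.234256

0.234256


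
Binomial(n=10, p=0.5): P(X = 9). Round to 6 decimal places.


P = C(n,k) * p^k * (1-p)^(n-k)
C(10,9) = 10
p^k = 0.5^9 = 0.001953125
(1-p)^(n-k) = 0.5^1 = 0.5
P = 10 * 0.001953125 * 0.5 = 5/512 ≈ 0.009766

0.009766


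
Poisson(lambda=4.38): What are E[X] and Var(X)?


E[X] = Var(X) = lambda = 4.38

4.38, 4.38


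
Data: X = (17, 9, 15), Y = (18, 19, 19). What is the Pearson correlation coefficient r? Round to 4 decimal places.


r = sum((xi-xbar)(yi-ybar)) / sqrt(sum((xi-xbar)^2) * sum((yi-ybar)^2))
n = 3, xbar = 41/3 ≈ 13.666667, ybar = 56/3 ≈ 18.666667
Sxy = sum((xi-xbar)(yi-ybar)) = -10/3 ≈ -3.333333
Sxx = sum((xi-xbar)^2) = 104/3 ≈ 34.666667
Syy = sum((yi-ybar)^2) = 2/3 ≈ 0.666667
sqrt(Sxx*Syy) ≈ 4.807402
r = Sxy / sqrt(Sxx*Syy) = -3.333333 / 4.807402 ≈ -0.693375

-0.6934


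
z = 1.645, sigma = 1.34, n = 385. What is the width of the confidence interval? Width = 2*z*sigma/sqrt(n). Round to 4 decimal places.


width = 2*z*sigma/sqrt(n)
2*z*sigma = 2 * 1.645 * 1.34 = 4.4086
sqrt(385) ≈ 19.621417
width = 4.4086 / 19.621417 ≈ 0.224683

0.2247


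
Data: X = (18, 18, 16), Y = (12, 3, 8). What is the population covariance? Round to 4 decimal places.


Cov = (1/n)*sum((xi-xbar)(yi-ybar))
n = 3, xbar = 52/3 ≈ 17.333333, ybar = 23/3 ≈ 7.666667
sum((xi-xbar)(yi-ybar)) = -2/3 ≈ -0.666667
Cov = -0.666667 / 3 = -2/9 ≈ -0.222222

-0.2222


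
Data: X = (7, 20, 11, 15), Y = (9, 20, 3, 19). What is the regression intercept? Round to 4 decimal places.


a = ybar - b*xbar, where b = sum((xi-xbar)(yi-ybar)) / sum((xi-xbar)^2)
n = 4, xbar = 53/4 = 13.25, ybar = 51/4 = 12.75
Sxy = sum((xi-xbar)(yi-ybar)) = 105.25
Sxx = sum((xi-xbar)^2) = 92.75
b = Sxy / Sxx = 421/371 ≈ 1.134771
a = 12.75 - 1.134771 * 13.25 = -16/7 ≈ -2.285714

-2.2857


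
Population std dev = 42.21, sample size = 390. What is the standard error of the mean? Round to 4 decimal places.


SE = sigma / sqrt(n)
sqrt(390) ≈ 19.748418
SE = 42.21 / 19.748418 ≈ 2.137386

2.1374


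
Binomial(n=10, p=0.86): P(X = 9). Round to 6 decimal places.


P = C(n,k) * p^k * (1-p)^(n-k)
C(10,9) = 10
p^k = 0.86^9 ≈ 0.2573274
(1-p)^(n-k) = 0.14^1 = 0.14
P = 10 * 0.2573274 * 0.14 ≈ 0.360258

0.360258


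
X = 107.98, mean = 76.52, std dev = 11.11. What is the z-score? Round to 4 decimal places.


z = (X - mu) / sigma
X - mu = 107.98 - 76.52 = 31.46
z = 31.46 / 11.11 = 286/101 ≈ 2.831683

2.8317


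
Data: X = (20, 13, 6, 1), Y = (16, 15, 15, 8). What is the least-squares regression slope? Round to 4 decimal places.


b = sum((xi-xbar)(yi-ybar)) / sum((xi-xbar)^2)
n = 4, xbar = 40/4 = 10, ybar = 54/4 = 13.5
Sxy = sum((xi-xbar)(yi-ybar)) = 73
Sxx = sum((xi-xbar)^2) = 206
b = Sxy / Sxx = 73/206 ≈ 0.354369

0.3544


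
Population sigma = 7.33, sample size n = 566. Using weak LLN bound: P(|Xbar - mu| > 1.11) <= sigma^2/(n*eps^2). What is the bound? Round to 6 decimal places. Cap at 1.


bound = min(1, sigma^2/(n*eps^2))
sigma^2 = 7.33^2 = 53.7289
n*eps^2 = 566 * 1.11^2 = 566 * 1.2321 = 697.3686
sigma^2/(n*eps^2) = 53.7289 / 697.3686 ≈ 0.07704520

0.077045


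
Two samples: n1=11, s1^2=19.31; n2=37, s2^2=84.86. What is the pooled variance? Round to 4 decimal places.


sp^2 = ((n1-1)*s1^2 + (n2-1)*s2^2)/(n1+n2-2)
(n1-1)*s1^2 = 10 * 19.31 = 193.1
(n2-1)*s2^2 = 36 * 84.86 = 3054.96
numerator = 193.1 + 3054.96 = 3248.06
n1+n2-2 = 46
sp^2 = 3248.06 / 46 = 70.61

70.6100


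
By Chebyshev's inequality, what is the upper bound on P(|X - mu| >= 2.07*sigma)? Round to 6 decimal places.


P <= 1/k^2
k^2 = 2.07^2 = 4.2849
1/k^2 = 1 / 4.2849 ≈ 0.23337768

0.233378


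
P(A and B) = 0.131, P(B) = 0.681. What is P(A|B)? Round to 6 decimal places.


P(A|B) = P(A and B) / P(B) = 0.131 / 0.681 = 131/681 ≈ 0.19236417

0.192364


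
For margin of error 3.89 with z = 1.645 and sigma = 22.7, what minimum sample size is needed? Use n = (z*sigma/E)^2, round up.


z*sigma/E = 1.645 * 22.7 / 3.89 = 74683/7780 ≈ 9.599357
(z*sigma/E)^2 ≈ 92.147661
round up: n = 93

93


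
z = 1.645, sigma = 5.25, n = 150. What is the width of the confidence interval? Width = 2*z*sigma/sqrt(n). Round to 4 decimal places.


width = 2*z*sigma/sqrt(n)
2*z*sigma = 2 * 1.645 * 5.25 = 17.2725
sqrt(150) ≈ 12.247449
width = 17.2725 / 12.247449 ≈ 1.410294

1.4103


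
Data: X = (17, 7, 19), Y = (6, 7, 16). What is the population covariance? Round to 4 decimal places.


Cov = (1/n)*sum((xi-xbar)(yi-ybar))
n = 3, xbar = 43/3 ≈ 14.333333, ybar = 29/3 ≈ 9.666667
sum((xi-xbar)(yi-ybar)) = 118/3 ≈ 39.333333
Cov = 39.333333 / 3 = 118/9 ≈ 13.111111

13.1111


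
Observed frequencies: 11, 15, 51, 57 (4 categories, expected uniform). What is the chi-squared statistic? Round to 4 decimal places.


chi2 = sum((O-E)^2/E), E = total/4
total = 134, E = 134/4 = 33.5
(11 - 33.5)^2 / 33.5 = 506.25 / 33.5 = 2025/134 ≈ 15.111940
(15 - 33.5)^2 / 33.5 = 342.25 / 33.5 = 1369/134 ≈ 10.216418
(51 - 33.5)^2 / 33.5 = 306.25 / 33.5 = 1225/134 ≈ 9.141791
(57 - 33.5)^2 / 33.5 = 552.25 / 33.5 = 2209/134 ≈ 16.485075
chi2 = 3414/67 ≈ 50.955224

50.9552


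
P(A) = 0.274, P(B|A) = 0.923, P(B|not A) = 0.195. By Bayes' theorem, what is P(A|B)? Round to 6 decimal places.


P(A|B) = P(B|A)*P(A) / P(B), P(B) = P(B|A)*P(A) + P(B|not A)*P(not A)
P(B|A)*P(A) = 0.923 * 0.274 = 0.252902
P(B|not A)*P(not A) = 0.195 * 0.726 = 0.14157
P(B) = 0.252902 + 0.14157 = 0.394472
P(A|B) = 0.252902 / 0.394472 ≈ 0.64111521

0.641115


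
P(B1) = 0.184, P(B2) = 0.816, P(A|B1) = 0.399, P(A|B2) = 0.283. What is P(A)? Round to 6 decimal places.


P(A) = P(A|B1)*P(B1) + P(A|B2)*P(B2)
P(A|B1)*P(B1) = 0.399 * 0.184 = 0.073416
P(A|B2)*P(B2) = 0.283 * 0.816 = 0.230928
P(A) = 0.073416 + 0.230928 = 0.304344

0.304344


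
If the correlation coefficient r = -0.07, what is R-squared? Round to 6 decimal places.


R^2 = r^2 = (-0.07)^2 = 0.0049

0.004900


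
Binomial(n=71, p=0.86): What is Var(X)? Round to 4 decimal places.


Var = n*p*(1-p) = 71 * 0.86 * 0.14 = 8.5484

8.5484


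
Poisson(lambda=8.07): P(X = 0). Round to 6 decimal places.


P = e^(-lam) * lam^k / k!
e^(-8.07) ≈ 0.0003127833
lam^k = 8.07^0 = 1
k! = 0! = 1
P = 0.0003127833 * 1 / 1 ≈ 0.000313

0.000313


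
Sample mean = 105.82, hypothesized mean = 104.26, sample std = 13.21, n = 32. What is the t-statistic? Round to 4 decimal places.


t = (xbar - mu0) / (s/sqrt(n))
xbar - mu0 = 105.82 - 104.26 = 1.56
sqrt(32) ≈ 5.65685425
s/sqrt(n) = 13.21 / 5.65685425 ≈ 2.33522014
t = 1.56 / 2.33522014 ≈ 0.668031

0.6680


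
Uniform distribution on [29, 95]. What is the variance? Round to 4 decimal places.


Var = (b-a)^2 / 12
(b-a)^2 = (95 - 29)^2 = 4356
Var = 4356/12 = 363

363.0000


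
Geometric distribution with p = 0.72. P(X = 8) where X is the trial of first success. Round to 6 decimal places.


P = (1-p)^(k-1) * p
(1-p)^(k-1) = 0.28^7 ≈ 0.0001349293
P = 0.0001349293 * 0.72 ≈ 0.00009714909

0.000097


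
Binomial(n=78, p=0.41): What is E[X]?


E[X] = n*p = 78 * 0.41 = 31.98

31.98


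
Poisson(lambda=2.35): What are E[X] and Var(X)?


E[X] = Var(X) = lambda = 2.35

2.35, 2.35


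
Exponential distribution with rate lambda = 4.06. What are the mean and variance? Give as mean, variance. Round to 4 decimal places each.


mean = 1/lam, var = 1/lam^2
mean = 1 / 4.06 = 50/203 ≈ 0.246305
lam^2 = 4.06^2 = 16.4836
var = 1 / 16.4836 ≈ 0.060666

0.2463, 0.0607


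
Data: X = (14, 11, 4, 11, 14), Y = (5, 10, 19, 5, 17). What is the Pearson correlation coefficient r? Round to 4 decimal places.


r = sum((xi-xbar)(yi-ybar)) / sqrt(sum((xi-xbar)^2) * sum((yi-ybar)^2))
n = 5, xbar = 54/5 = 10.8, ybar = 56/5 = 11.2
Sxy = sum((xi-xbar)(yi-ybar)) = -55.8
Sxx = sum((xi-xbar)^2) = 66.8
Syy = sum((yi-ybar)^2) = 172.8
sqrt(Sxx*Syy) ≈ 107.438541
r = Sxy / sqrt(Sxx*Syy) = -55.8 / 107.438541 ≈ -0.519367

-0.5194


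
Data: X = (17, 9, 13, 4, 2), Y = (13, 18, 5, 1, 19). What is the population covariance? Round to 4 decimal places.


Cov = (1/n)*sum((xi-xbar)(yi-ybar))
n = 5, xbar = 45/5 = 9, ybar = 56/5 = 11.2
sum((xi-xbar)(yi-ybar)) = -14
Cov = -14 / 5 = -2.8

-2.8000


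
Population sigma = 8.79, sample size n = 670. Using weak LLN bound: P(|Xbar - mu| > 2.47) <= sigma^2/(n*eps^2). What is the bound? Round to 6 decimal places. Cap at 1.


bound = min(1, sigma^2/(n*eps^2))
sigma^2 = 8.79^2 = 77.2641
n*eps^2 = 670 * 2.47^2 = 670 * 6.1009 = 4087.603
sigma^2/(n*eps^2) = 77.2641 / 4087.603 ≈ 0.01890206

0.018902


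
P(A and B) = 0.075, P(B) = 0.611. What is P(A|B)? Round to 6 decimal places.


P(A|B) = P(A and B) / P(B) = 0.075 / 0.611 = 75/611 ≈ 0.12274959

0.122750


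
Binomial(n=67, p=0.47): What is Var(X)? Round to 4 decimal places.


Var = n*p*(1-p) = 67 * 0.47 * 0.53 = 16.6897

16.6897


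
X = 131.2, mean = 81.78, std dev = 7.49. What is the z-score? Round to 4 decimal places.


z = (X - mu) / sigma
X - mu = 131.2 - 81.78 = 49.42
z = 49.42 / 7.49 = 706/107 ≈ 6.598131

6.5981


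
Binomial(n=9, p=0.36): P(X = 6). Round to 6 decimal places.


P = C(n,k) * p^k * (1-p)^(n-k)
C(9,6) = 84
p^k = 0.36^6 ≈ 0.002176782
(1-p)^(n-k) = 0.64^3 = 0.262144
P = 84 * 0.002176782 * 0.262144 ≈ 0.047933

0.047933


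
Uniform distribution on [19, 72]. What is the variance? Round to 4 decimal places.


Var = (b-a)^2 / 12
(b-a)^2 = (72 - 19)^2 = 2809
Var = 2809/12 ≈ 234.083333

234.0833


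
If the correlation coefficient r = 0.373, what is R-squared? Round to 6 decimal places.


R^2 = r^2 = (0.373)^2 = 0.139129

0.139129


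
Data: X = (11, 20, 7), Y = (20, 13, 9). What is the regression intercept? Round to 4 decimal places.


a = ybar - b*xbar, where b = sum((xi-xbar)(yi-ybar)) / sum((xi-xbar)^2)
n = 3, xbar = 38/3 ≈ 12.666667, ybar = 42/3 = 14
Sxy = sum((xi-xbar)(yi-ybar)) = 11
Sxx = sum((xi-xbar)^2) = 266/3 ≈ 88.666667
b = Sxy / Sxx = 33/266 ≈ 0.124060
a = 14 - 0.124060 * 12.666667 = 87/7 ≈ 12.428571

12.4286


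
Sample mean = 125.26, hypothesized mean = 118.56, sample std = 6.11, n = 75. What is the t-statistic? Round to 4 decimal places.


t = (xbar - mu0) / (s/sqrt(n))
xbar - mu0 = 125.26 - 118.56 = 6.7
sqrt(75) ≈ 8.66025404
s/sqrt(n) = 6.11 / 8.66025404 ≈ 0.70552203
t = 6.7 / 0.70552203 ≈ 9.496514

9.4965


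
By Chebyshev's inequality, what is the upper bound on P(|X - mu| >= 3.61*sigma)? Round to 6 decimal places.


P <= 1/k^2
k^2 = 3.61^2 = 13.0321
1/k^2 = 1 / 13.0321 ≈ 0.07673360

0.076734


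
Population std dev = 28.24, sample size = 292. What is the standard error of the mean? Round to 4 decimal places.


SE = sigma / sqrt(n)
sqrt(292) ≈ 17.088007
SE = 28.24 / 17.088007 ≈ 1.652621

1.6526


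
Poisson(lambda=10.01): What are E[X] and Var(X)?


E[X] = Var(X) = lambda = 10.01

10.01, 10.01


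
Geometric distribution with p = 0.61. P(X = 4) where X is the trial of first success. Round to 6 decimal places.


P = (1-p)^(k-1) * p
(1-p)^(k-1) = 0.39^3 = 0.059319
P = 0.059319 * 0.61 = 0.03618459

0.036185


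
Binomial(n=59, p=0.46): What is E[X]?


E[X] = n*p = 59 * 0.46 = 27.14

27.14


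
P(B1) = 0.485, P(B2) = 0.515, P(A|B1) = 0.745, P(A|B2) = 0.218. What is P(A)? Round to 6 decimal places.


P(A) = P(A|B1)*P(B1) + P(A|B2)*P(B2)
P(A|B1)*P(B1) = 0.745 * 0.485 = 0.361325
P(A|B2)*P(B2) = 0.218 * 0.515 = 0.11227
P(A) = 0.361325 + 0.11227 = 0.473595

0.473595


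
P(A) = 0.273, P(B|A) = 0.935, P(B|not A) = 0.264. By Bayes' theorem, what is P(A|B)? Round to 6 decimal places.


P(A|B) = P(B|A)*P(A) / P(B), P(B) = P(B|A)*P(A) + P(B|not A)*P(not A)
P(B|A)*P(A) = 0.935 * 0.273 = 0.255255
P(B|not A)*P(not A) = 0.264 * 0.727 = 0.191928
P(B) = 0.255255 + 0.191928 = 0.447183
P(A|B) = 0.255255 / 0.447183 ≈ 0.57080658

0.570807


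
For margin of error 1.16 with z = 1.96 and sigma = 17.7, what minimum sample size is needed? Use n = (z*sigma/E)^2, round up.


z*sigma/E = 1.96 * 17.7 / 1.16 = 8673/290 ≈ 29.906897
(z*sigma/E)^2 ≈ 894.422461
round up: n = 895

895


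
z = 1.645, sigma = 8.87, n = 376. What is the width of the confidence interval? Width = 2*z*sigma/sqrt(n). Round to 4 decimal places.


width = 2*z*sigma/sqrt(n)
2*z*sigma = 2 * 1.645 * 8.87 = 29.1823
sqrt(376) ≈ 19.390719
width = 29.1823 / 19.390719 ≈ 1.504962

1.5050


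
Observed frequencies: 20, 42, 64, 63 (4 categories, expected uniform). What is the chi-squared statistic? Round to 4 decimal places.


chi2 = sum((O-E)^2/E), E = total/4
total = 189, E = 189/4 = 47.25
(20 - 47.25)^2 / 47.25 = 742.5625 / 47.25 = 11881/756 ≈ 15.715608
(42 - 47.25)^2 / 47.25 = 27.5625 / 47.25 = 7/12 ≈ 0.583333
(64 - 47.25)^2 / 47.25 = 280.5625 / 47.25 = 4489/756 ≈ 5.937831
(63 - 47.25)^2 / 47.25 = 248.0625 / 47.25 = 5.25
chi2 = 5195/189 ≈ 27.486772

27.4868


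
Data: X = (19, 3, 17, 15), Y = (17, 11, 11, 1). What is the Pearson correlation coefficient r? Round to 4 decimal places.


r = sum((xi-xbar)(yi-ybar)) / sqrt(sum((xi-xbar)^2) * sum((yi-ybar)^2))
n = 4, xbar = 54/4 = 13.5, ybar = 40/4 = 10
Sxy = sum((xi-xbar)(yi-ybar)) = 18
Sxx = sum((xi-xbar)^2) = 155
Syy = sum((yi-ybar)^2) = 132
sqrt(Sxx*Syy) ≈ 143.038456
r = Sxy / sqrt(Sxx*Syy) = 18 / 143.038456 ≈ 0.125840

0.1258


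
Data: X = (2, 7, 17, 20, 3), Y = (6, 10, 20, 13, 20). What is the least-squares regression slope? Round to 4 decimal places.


b = sum((xi-xbar)(yi-ybar)) / sum((xi-xbar)^2)
n = 5, xbar = 49/5 = 9.8, ybar = 69/5 = 13.8
Sxy = sum((xi-xbar)(yi-ybar)) = 65.8
Sxx = sum((xi-xbar)^2) = 270.8
b = Sxy / Sxx = 329/1354 ≈ 0.242984

0.2430


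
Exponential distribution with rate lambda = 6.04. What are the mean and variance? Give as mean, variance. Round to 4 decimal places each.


mean = 1/lam, var = 1/lam^2
mean = 1 / 6.04 = 25/151 ≈ 0.165563
lam^2 = 6.04^2 = 36.4816
var = 1 / 36.4816 ≈ 0.027411

0.1656, 0.0274


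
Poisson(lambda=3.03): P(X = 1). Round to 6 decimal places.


P = e^(-lam) * lam^k / k!
e^(-3.03) ≈ 0.04831564
lam^k = 3.03^1 = 3.03
k! = 1! = 1
P = 0.04831564 * 3.03 / 1 ≈ 0.146396

0.146396


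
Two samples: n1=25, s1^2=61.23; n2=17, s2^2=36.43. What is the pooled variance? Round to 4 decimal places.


sp^2 = ((n1-1)*s1^2 + (n2-1)*s2^2)/(n1+n2-2)
(n1-1)*s1^2 = 24 * 61.23 = 1469.52
(n2-1)*s2^2 = 16 * 36.43 = 582.88
numerator = 1469.52 + 582.88 = 2052.4
n1+n2-2 = 40
sp^2 = 2052.4 / 40 = 51.31

51.3100


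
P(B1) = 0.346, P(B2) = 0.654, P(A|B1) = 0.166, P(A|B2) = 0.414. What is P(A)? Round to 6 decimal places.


P(A) = P(A|B1)*P(B1) + P(A|B2)*P(B2)
P(A|B1)*P(B1) = 0.166 * 0.346 = 0.057436
P(A|B2)*P(B2) = 0.414 * 0.654 = 0.270756
P(A) = 0.057436 + 0.270756 = 0.328192

0.328192


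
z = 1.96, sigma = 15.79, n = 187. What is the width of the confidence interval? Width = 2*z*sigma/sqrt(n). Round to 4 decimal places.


width = 2*z*sigma/sqrt(n)
2*z*sigma = 2 * 1.96 * 15.79 = 61.8968
sqrt(187) ≈ 13.674794
width = 61.8968 / 13.674794 ≈ 4.526342

4.5263


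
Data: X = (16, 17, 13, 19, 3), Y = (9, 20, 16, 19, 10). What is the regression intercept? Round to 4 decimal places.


a = ybar - b*xbar, where b = sum((xi-xbar)(yi-ybar)) / sum((xi-xbar)^2)
n = 5, xbar = 68/5 = 13.6, ybar = 74/5 = 14.8
Sxy = sum((xi-xbar)(yi-ybar)) = 76.6
Sxx = sum((xi-xbar)^2) = 159.2
b = Sxy / Sxx = 383/796 ≈ 0.481156
a = 14.8 - 0.481156 * 13.6 = 1643/199 ≈ 8.256281

8.2563


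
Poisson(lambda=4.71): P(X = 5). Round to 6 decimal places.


P = e^(-lam) * lam^k / k!
e^(-4.71) ≈ 0.009004778
lam^k = 4.71^5 ≈ 2317.952519
k! = 5! = 120
P = 0.009004778 * 2317.952519 / 120 ≈ 0.173939

0.173939


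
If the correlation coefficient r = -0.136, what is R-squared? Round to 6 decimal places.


R^2 = r^2 = (-0.136)^2 = 0.018496

0.018496


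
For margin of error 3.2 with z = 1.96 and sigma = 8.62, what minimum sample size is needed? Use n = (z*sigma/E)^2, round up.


z*sigma/E = 1.96 * 8.62 / 3.2 = 5.27975
(z*sigma/E)^2 ≈ 27.875760
round up: n = 28

28


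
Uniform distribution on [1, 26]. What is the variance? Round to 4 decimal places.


Var = (b-a)^2 / 12
(b-a)^2 = (26 - 1)^2 = 625
Var = 625/12 ≈ 52.083333

52.0833


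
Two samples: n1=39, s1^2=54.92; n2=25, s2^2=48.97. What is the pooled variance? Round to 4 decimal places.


sp^2 = ((n1-1)*s1^2 + (n2-1)*s2^2)/(n1+n2-2)
(n1-1)*s1^2 = 38 * 54.92 = 2086.96
(n2-1)*s2^2 = 24 * 48.97 = 1175.28
numerator = 2086.96 + 1175.28 = 3262.24
n1+n2-2 = 62
sp^2 = 3262.24 / 62 = 40778/775 ≈ 52.616774

52.6168


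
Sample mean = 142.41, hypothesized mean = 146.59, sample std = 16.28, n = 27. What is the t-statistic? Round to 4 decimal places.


t = (xbar - mu0) / (s/sqrt(n))
xbar - mu0 = 142.41 - 146.59 = -4.18
sqrt(27) ≈ 5.19615242
s/sqrt(n) = 16.28 / 5.19615242 ≈ 3.13308746
t = -4.18 / 3.13308746 ≈ -1.334147

-1.3341


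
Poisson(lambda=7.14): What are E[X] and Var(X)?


E[X] = Var(X) = lambda = 7.14

7.14, 7.14


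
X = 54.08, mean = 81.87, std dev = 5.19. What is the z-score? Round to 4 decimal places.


z = (X - mu) / sigma
X - mu = 54.08 - 81.87 = -27.79
z = -27.79 / 5.19 = -2779/519 ≈ -5.354528

-5.3545


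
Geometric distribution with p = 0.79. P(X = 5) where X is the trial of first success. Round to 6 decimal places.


P = (1-p)^(k-1) * p
(1-p)^(k-1) = 0.21^4 = 0.00194481
P = 0.00194481 * 0.79 ≈ 0.001536400

0.001536


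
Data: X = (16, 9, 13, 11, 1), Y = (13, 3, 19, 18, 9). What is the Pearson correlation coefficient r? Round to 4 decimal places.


r = sum((xi-xbar)(yi-ybar)) / sqrt(sum((xi-xbar)^2) * sum((yi-ybar)^2))
n = 5, xbar = 50/5 = 10, ybar = 62/5 = 12.4
Sxy = sum((xi-xbar)(yi-ybar)) = 69
Sxx = sum((xi-xbar)^2) = 128
Syy = sum((yi-ybar)^2) = 175.2
sqrt(Sxx*Syy) ≈ 149.751795
r = Sxy / sqrt(Sxx*Syy) = 69 / 149.751795 ≈ 0.460762

0.4608


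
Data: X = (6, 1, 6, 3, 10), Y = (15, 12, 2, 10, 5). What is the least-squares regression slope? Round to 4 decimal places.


b = sum((xi-xbar)(yi-ybar)) / sum((xi-xbar)^2)
n = 5, xbar = 26/5 = 5.2, ybar = 44/5 = 8.8
Sxy = sum((xi-xbar)(yi-ybar)) = -34.8
Sxx = sum((xi-xbar)^2) = 46.8
b = Sxy / Sxx = -29/39 ≈ -0.743590

-0.7436


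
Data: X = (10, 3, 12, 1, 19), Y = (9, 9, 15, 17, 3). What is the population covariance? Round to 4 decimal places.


Cov = (1/n)*sum((xi-xbar)(yi-ybar))
n = 5, xbar = 45/5 = 9, ybar = 53/5 = 10.6
sum((xi-xbar)(yi-ybar)) = -106
Cov = -106 / 5 = -21.2

-21.2000


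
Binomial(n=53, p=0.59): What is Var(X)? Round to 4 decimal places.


Var = n*p*(1-p) = 53 * 0.59 * 0.41 = 12.8207

12.8207


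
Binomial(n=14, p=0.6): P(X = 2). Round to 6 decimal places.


P = C(n,k) * p^k * (1-p)^(n-k)
C(14,2) = 91
p^k = 0.6^2 = 0.36
(1-p)^(n-k) = 0.4^12 ≈ 0.00001677722
P = 91 * 0.36 * 0.00001677722 ≈ 0.000550

0.000550


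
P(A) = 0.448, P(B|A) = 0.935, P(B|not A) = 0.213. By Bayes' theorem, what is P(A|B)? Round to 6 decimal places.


P(A|B) = P(B|A)*P(A) / P(B), P(B) = P(B|A)*P(A) + P(B|not A)*P(not A)
P(B|A)*P(A) = 0.935 * 0.448 = 0.41888
P(B|not A)*P(not A) = 0.213 * 0.552 = 0.117576
P(B) = 0.41888 + 0.117576 = 0.536456
P(A|B) = 0.41888 / 0.536456 ≈ 0.78082825

0.780828


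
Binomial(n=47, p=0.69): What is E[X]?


E[X] = n*p = 47 * 0.69 = 32.43

32.43


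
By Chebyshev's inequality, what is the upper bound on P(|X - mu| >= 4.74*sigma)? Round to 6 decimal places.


P <= 1/k^2
k^2 = 4.74^2 = 22.4676
1/k^2 = 1 / 22.4676 ≈ 0.04450854

0.044509


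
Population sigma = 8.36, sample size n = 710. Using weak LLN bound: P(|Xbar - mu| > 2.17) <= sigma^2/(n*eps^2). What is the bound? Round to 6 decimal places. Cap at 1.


bound = min(1, sigma^2/(n*eps^2))
sigma^2 = 8.36^2 = 69.8896
n*eps^2 = 710 * 2.17^2 = 710 * 4.7089 = 3343.319
sigma^2/(n*eps^2) = 69.8896 / 3343.319 ≈ 0.02090426

0.020904


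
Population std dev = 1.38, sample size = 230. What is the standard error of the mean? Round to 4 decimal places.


SE = sigma / sqrt(n)
sqrt(230) ≈ 15.165751
SE = 1.38 / 15.165751 ≈ 0.090995

0.0910


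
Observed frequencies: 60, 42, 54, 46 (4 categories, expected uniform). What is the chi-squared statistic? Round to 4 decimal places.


chi2 = sum((O-E)^2/E), E = total/4
total = 202, E = 202/4 = 50.5
(60 - 50.5)^2 / 50.5 = 90.25 / 50.5 = 361/202 ≈ 1.787129
(42 - 50.5)^2 / 50.5 = 72.25 / 50.5 = 289/202 ≈ 1.430693
(54 - 50.5)^2 / 50.5 = 12.25 / 50.5 = 49/202 ≈ 0.242574
(46 - 50.5)^2 / 50.5 = 20.25 / 50.5 = 81/202 ≈ 0.400990
chi2 = 390/101 ≈ 3.861386

3.8614


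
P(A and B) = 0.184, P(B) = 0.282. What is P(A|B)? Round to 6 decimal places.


P(A|B) = P(A and B) / P(B) = 0.184 / 0.282 = 92/141 ≈ 0.65248227

0.652482


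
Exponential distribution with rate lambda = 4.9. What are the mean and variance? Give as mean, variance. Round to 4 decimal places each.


mean = 1/lam, var = 1/lam^2
mean = 1 / 4.9 = 10/49 ≈ 0.204082
lam^2 = 4.9^2 = 24.01
var = 1 / 24.01 = 100/2401 ≈ 0.041649

0.2041, 0.0416


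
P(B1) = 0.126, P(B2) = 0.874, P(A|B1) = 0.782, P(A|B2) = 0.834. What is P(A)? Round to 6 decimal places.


P(A) = P(A|B1)*P(B1) + P(A|B2)*P(B2)
P(A|B1)*P(B1) = 0.782 * 0.126 = 0.098532
P(A|B2)*P(B2) = 0.834 * 0.874 = 0.728916
P(A) = 0.098532 + 0.728916 = 0.827448

0.827448


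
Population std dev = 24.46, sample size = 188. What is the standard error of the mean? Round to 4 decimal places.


SE = sigma / sqrt(n)
sqrt(188) ≈ 13.711309
SE = 24.46 / 13.711309 ≈ 1.783929

1.7839


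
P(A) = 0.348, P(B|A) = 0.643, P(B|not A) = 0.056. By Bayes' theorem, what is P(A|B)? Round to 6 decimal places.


P(A|B) = P(B|A)*P(A) / P(B), P(B) = P(B|A)*P(A) + P(B|not A)*P(not A)
P(B|A)*P(A) = 0.643 * 0.348 = 0.223764
P(B|not A)*P(not A) = 0.056 * 0.652 = 0.036512
P(B) = 0.223764 + 0.036512 = 0.260276
P(A|B) = 0.223764 / 0.260276 ≈ 0.85971815

0.859718


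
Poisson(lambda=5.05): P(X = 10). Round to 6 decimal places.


P = e^(-lam) * lam^k / k!
e^(-5.05) ≈ 0.006409333
lam^k = 5.05^10 ≈ 10787325.443469
k! = 10! = 3628800
P = 0.006409333 * 10787325.443469 / 3628800 ≈ 0.019053

0.019053


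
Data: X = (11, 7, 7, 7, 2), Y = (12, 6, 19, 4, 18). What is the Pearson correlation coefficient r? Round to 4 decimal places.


r = sum((xi-xbar)(yi-ybar)) / sqrt(sum((xi-xbar)^2) * sum((yi-ybar)^2))
n = 5, xbar = 34/5 = 6.8, ybar = 59/5 = 11.8
Sxy = sum((xi-xbar)(yi-ybar)) = -30.2
Sxx = sum((xi-xbar)^2) = 40.8
Syy = sum((yi-ybar)^2) = 184.8
sqrt(Sxx*Syy) ≈ 86.832252
r = Sxy / sqrt(Sxx*Syy) = -30.2 / 86.832252 ≈ -0.347797

-0.3478


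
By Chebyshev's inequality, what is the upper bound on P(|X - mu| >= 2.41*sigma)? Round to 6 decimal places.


P <= 1/k^2
k^2 = 2.41^2 = 5.8081
1/k^2 = 1 / 5.8081 ≈ 0.17217334

0.172173


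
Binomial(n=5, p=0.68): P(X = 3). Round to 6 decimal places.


P = C(n,k) * p^k * (1-p)^(n-k)
C(5,3) = 10
p^k = 0.68^3 = 0.314432
(1-p)^(n-k) = 0.32^2 = 0.1024
P = 10 * 0.314432 * 0.1024 ≈ 0.321978

0.321978


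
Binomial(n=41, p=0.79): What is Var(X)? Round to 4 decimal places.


Var = n*p*(1-p) = 41 * 0.79 * 0.21 = 6.8019

6.8019


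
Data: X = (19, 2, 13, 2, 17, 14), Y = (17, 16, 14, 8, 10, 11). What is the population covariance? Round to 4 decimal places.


Cov = (1/n)*sum((xi-xbar)(yi-ybar))
n = 6, xbar = 67/6 ≈ 11.166667, ybar = 76/6 = 38/3 ≈ 12.666667
sum((xi-xbar)(yi-ybar)) = 85/3 ≈ 28.333333
Cov = 28.333333 / 6 = 85/18 ≈ 4.722222

4.7222


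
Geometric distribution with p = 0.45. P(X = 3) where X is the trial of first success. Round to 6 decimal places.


P = (1-p)^(k-1) * p
(1-p)^(k-1) = 0.55^2 = 0.3025
P = 0.3025 * 0.45 = 0.136125

0.136125


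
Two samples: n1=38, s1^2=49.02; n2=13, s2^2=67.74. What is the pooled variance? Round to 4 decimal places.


sp^2 = ((n1-1)*s1^2 + (n2-1)*s2^2)/(n1+n2-2)
(n1-1)*s1^2 = 37 * 49.02 = 1813.74
(n2-1)*s2^2 = 12 * 67.74 = 812.88
numerator = 1813.74 + 812.88 = 2626.62
n1+n2-2 = 49
sp^2 = 2626.62 / 49 = 131331/2450 ≈ 53.604490

53.6045


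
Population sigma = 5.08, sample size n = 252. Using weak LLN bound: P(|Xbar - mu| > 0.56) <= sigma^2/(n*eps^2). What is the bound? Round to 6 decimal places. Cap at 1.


bound = min(1, sigma^2/(n*eps^2))
sigma^2 = 5.08^2 = 25.8064
n*eps^2 = 252 * 0.56^2 = 252 * 0.3136 = 79.0272
sigma^2/(n*eps^2) = 25.8064 / 79.0272 ≈ 0.32655086

0.326551


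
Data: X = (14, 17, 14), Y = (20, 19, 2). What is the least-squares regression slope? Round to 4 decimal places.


b = sum((xi-xbar)(yi-ybar)) / sum((xi-xbar)^2)
n = 3, xbar = 45/3 = 15, ybar = 41/3 ≈ 13.666667
Sxy = sum((xi-xbar)(yi-ybar)) = 16
Sxx = sum((xi-xbar)^2) = 6
b = Sxy / Sxx = 8/3 ≈ 2.666667

2.6667


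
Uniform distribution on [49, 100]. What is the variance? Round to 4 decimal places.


Var = (b-a)^2 / 12
(b-a)^2 = (100 - 49)^2 = 2601
Var = 2601/12 = 216.75

216.7500


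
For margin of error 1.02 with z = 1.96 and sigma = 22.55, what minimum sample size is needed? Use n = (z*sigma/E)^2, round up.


z*sigma/E = 1.96 * 22.55 / 1.02 = 22099/510 ≈ 43.331373
(z*sigma/E)^2 ≈ 1877.607847
round up: n = 1878

1878


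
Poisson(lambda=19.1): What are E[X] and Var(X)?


E[X] = Var(X) = lambda = 19.1

19.1, 19.1


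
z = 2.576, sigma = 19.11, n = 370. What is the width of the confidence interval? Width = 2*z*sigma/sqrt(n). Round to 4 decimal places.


width = 2*z*sigma/sqrt(n)
2*z*sigma = 2 * 2.576 * 19.11 = 98.45472
sqrt(370) ≈ 19.235384
width = 98.45472 / 19.235384 ≈ 5.118417

5.1184


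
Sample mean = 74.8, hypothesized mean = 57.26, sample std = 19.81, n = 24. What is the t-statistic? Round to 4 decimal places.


t = (xbar - mu0) / (s/sqrt(n))
xbar - mu0 = 74.8 - 57.26 = 17.54
sqrt(24) ≈ 4.89897949
s/sqrt(n) = 19.81 / 4.89897949 ≈ 4.04369932
t = 17.54 / 4.04369932 ≈ 4.337612

4.3376


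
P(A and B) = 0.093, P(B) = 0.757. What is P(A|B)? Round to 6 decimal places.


P(A|B) = P(A and B) / P(B) = 0.093 / 0.757 = 93/757 ≈ 0.12285337

0.122853


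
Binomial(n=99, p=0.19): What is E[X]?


E[X] = n*p = 99 * 0.19 = 18.81

18.81


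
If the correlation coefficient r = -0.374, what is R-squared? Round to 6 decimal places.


R^2 = r^2 = (-0.374)^2 = 0.139876

0.139876


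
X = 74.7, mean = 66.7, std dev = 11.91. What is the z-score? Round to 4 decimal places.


z = (X - mu) / sigma
X - mu = 74.7 - 66.7 = 8
z = 8 / 11.91 = 800/1191 ≈ 0.671704

0.6717


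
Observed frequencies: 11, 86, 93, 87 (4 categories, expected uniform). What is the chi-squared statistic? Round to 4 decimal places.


chi2 = sum((O-E)^2/E), E = total/4
total = 277, E = 277/4 = 69.25
(11 - 69.25)^2 / 69.25 = 3393.0625 / 69.25 = 54289/1108 ≈ 48.997292
(86 - 69.25)^2 / 69.25 = 280.5625 / 69.25 = 4489/1108 ≈ 4.051444
(93 - 69.25)^2 / 69.25 = 564.0625 / 69.25 = 9025/1108 ≈ 8.145307
(87 - 69.25)^2 / 69.25 = 315.0625 / 69.25 = 5041/1108 ≈ 4.549639
chi2 = 18211/277 ≈ 65.743682

65.7437


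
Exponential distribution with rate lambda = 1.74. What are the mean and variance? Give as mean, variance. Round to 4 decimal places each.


mean = 1/lam, var = 1/lam^2
mean = 1 / 1.74 = 50/87 ≈ 0.574713
lam^2 = 1.74^2 = 3.0276
var = 1 / 3.0276 = 2500/7569 ≈ 0.330295

0.5747, 0.3303


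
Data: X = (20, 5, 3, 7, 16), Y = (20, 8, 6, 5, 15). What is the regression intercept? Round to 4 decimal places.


a = ybar - b*xbar, where b = sum((xi-xbar)(yi-ybar)) / sum((xi-xbar)^2)
n = 5, xbar = 51/5 = 10.2, ybar = 54/5 = 10.8
Sxy = sum((xi-xbar)(yi-ybar)) = 182.2
Sxx = sum((xi-xbar)^2) = 218.8
b = Sxy / Sxx = 911/1094 ≈ 0.832724
a = 10.8 - 0.832724 * 10.2 = 2523/1094 ≈ 2.306216

2.3062


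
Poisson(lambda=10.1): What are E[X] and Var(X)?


E[X] = Var(X) = lambda = 10.1

10.1, 10.1


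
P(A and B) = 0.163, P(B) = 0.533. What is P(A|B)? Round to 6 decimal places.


P(A|B) = P(A and B) / P(B) = 0.163 / 0.533 = 163/533 ≈ 0.30581614

0.305816


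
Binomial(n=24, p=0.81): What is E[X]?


E[X] = n*p = 24 * 0.81 = 19.44

19.44
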